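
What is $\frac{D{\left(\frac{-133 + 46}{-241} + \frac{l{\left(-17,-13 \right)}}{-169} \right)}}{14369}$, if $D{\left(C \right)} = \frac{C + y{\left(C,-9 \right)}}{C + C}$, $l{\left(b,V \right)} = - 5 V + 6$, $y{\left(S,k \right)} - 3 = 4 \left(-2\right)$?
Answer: $\frac{206053}{69201104} \approx 0.0029776$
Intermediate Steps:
$y{\left(S,k \right)} = -5$ ($y{\left(S,k \right)} = 3 + 4 \left(-2\right) = 3 - 8 = -5$)
$l{\left(b,V \right)} = 6 - 5 V$
$D{\left(C \right)} = \frac{-5 + C}{2 C}$ ($D{\left(C \right)} = \frac{C - 5}{C + C} = \frac{-5 + C}{2 C}$)
$\frac{D{\left(\frac{-133 + 46}{-241} + \frac{l{\left(-17,-13 \right)}}{-169} \right)}}{14369} = \frac{\frac{1}{2} \frac{1}{\frac{-133 + 46}{-241} + \frac{6 - -65}{-169}} \left(-5 + \left(\frac{-133 + 46}{-241} + \frac{6 - -65}{-169}\right)\right)}{14369} = \frac{-5 + \left(\left(-87\right) \left(- \frac{1}{241}\right) + \left(6 + 65\right) \left(- \frac{1}{169}\right)\right)}{2 \left(\left(-87\right) \left(- \frac{1}{241}\right) + \left(6 + 65\right) \left(- \frac{1}{169}\right)\right)} \frac{1}{14369} = \frac{-5 + \left(\frac{87}{241} + 71 \left(- \frac{1}{169}\right)\right)}{2 \left(\frac{87}{241} + 71 \left(- \frac{1}{169}\right)\right)} \frac{1}{14369} = \frac{-5 + \left(\frac{87}{241} - \frac{71}{169}\right)}{2 \left(\frac{87}{241} - \frac{71}{169}\right)} \frac{1}{14369} = \frac{-5 - \frac{2408}{40729}}{2 \left(- \frac{2408}{40729}\right)} \frac{1}{14369} = \frac{1}{2} \left(- \frac{40729}{2408}\right) \left(- \frac{206053}{40729}\right) \frac{1}{14369} = \frac{206053}{4816} \cdot \frac{1}{14369} = \frac{206053}{69201104}$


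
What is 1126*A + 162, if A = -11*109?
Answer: -1349912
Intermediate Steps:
A = -1199
1126*A + 162 = 1126*(-1199) + 162 = -1350074 + 162 = -1349912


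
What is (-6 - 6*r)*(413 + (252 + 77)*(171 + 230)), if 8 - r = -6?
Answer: -11910780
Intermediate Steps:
r = 14 (r = 8 - 1*(-6) = 8 + 6 = 14)
(-6 - 6*r)*(413 + (252 + 77)*(171 + 230)) = (-6 - 6*14)*(413 + (252 + 77)*(171 + 230)) = (-6 - 84)*(413 + 329*401) = -90*(413 + 131929) = -90*132342 = -11910780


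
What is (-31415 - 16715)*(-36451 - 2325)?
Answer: 1866288880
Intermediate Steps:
(-31415 - 16715)*(-36451 - 2325) = -48130*(-38776) = 1866288880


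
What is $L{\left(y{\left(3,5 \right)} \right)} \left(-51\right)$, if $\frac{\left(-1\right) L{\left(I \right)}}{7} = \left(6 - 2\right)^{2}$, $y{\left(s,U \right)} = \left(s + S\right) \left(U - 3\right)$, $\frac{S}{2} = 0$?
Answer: $5712$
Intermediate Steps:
$S = 0$ ($S = 2 \cdot 0 = 0$)
$y{\left(s,U \right)} = s \left(-3 + U\right)$ ($y{\left(s,U \right)} = \left(s + 0\right) \left(U - 3\right) = s \left(-3 + U\right)$)
$L{\left(I \right)} = -112$ ($L{\left(I \right)} = - 7 \left(6 - 2\right)^{2} = - 7 \cdot 4^{2} = \left(-7\right) 16 = -112$)
$L{\left(y{\left(3,5 \right)} \right)} \left(-51\right) = \left(-112\right) \left(-51\right) = 5712$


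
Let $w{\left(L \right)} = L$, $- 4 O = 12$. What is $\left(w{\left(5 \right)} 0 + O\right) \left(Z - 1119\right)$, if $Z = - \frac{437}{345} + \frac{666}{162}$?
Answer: $\frac{50227}{15} \approx 3348.5$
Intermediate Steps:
$O = -3$ ($O = \left(- \frac{1}{4}\right) 12 = -3$)
$Z = \frac{128}{45}$ ($Z = \left(-437\right) \frac{1}{345} + 666 \cdot \frac{1}{162} = - \frac{19}{15} + \frac{37}{9} = \frac{128}{45} \approx 2.8444$)
$\left(w{\left(5 \right)} 0 + O\right) \left(Z - 1119\right) = \left(5 \cdot 0 - 3\right) \left(\frac{128}{45} - 1119\right) = \left(0 - 3\right) \left(- \frac{50227}{45}\right) = \left(-3\right) \left(- \frac{50227}{45}\right) = \frac{50227}{15}$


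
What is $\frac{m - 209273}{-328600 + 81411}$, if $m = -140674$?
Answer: $\frac{349947}{247189} \approx 1.4157$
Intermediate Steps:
$\frac{m - 209273}{-328600 + 81411} = \frac{-140674 - 209273}{-328600 + 81411} = - \frac{349947}{-247189} = \left(-349947\right) \left(- \frac{1}{247189}\right) = \frac{349947}{247189}$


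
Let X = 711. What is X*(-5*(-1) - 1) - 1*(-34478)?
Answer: 37322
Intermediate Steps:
X*(-5*(-1) - 1) - 1*(-34478) = 711*(-5*(-1) - 1) - 1*(-34478) = 711*(5 - 1) + 34478 = 711*4 + 34478 = 2844 + 34478 = 37322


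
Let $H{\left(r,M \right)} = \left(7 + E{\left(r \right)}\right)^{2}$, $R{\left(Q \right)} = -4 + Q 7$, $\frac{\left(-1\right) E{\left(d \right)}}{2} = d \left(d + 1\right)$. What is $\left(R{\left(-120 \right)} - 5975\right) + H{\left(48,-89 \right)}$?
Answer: $22054990$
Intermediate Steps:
$E{\left(d \right)} = - 2 d \left(1 + d\right)$ ($E{\left(d \right)} = - 2 d \left(d + 1\right) = - 2 d \left(1 + d\right)$)
$R{\left(Q \right)} = -4 + 7 Q$
$H{\left(r,M \right)} = \left(7 - 2 r \left(1 + r\right)\right)^{2}$
$\left(R{\left(-120 \right)} - 5975\right) + H{\left(48,-89 \right)} = \left(\left(-4 + 7 \left(-120\right)\right) - 5975\right) + \left(-7 + 2 \cdot 48 \left(1 + 48\right)\right)^{2} = \left(\left(-4 - 840\right) - 5975\right) + \left(-7 + 2 \cdot 48 \cdot 49\right)^{2} = \left(-844 - 5975\right) + \left(-7 + 4704\right)^{2} = -6819 + 4697^{2} = -6819 + 22061809 = 22054990$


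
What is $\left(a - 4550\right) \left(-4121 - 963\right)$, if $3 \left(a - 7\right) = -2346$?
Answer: $27072300$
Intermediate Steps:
$a = -775$ ($a = 7 + \frac{1}{3} \left(-2346\right) = 7 - 782 = -775$)
$\left(a - 4550\right) \left(-4121 - 963\right) = \left(-775 - 4550\right) \left(-4121 - 963\right) = \left(-5325\right) \left(-5084\right) = 27072300$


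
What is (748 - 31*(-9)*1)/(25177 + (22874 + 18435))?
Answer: 1027/66486 ≈ 0.015447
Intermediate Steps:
(748 - 31*(-9)*1)/(25177 + (22874 + 18435)) = (748 + 279*1)/(25177 + 41309) = (748 + 279)/66486 = 1027*(1/66486) = 1027/66486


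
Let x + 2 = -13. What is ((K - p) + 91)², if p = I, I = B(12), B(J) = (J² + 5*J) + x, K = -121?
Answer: 47961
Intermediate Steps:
x = -15 (x = -2 - 13 = -15)
B(J) = -15 + J² + 5*J (B(J) = (J² + 5*J) - 15 = -15 + J² + 5*J)
I = 189 (I = -15 + 12² + 5*12 = -15 + 144 + 60 = 189)
p = 189
((K - p) + 91)² = ((-121 - 1*189) + 91)² = ((-121 - 189) + 91)² = (-310 + 91)² = (-219)² = 47961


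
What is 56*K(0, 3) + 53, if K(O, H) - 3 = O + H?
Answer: 389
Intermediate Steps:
K(O, H) = 3 + H + O (K(O, H) = 3 + (O + H) = 3 + (H + O) = 3 + H + O)
56*K(0, 3) + 53 = 56*(3 + 3 + 0) + 53 = 56*6 + 53 = 336 + 53 = 389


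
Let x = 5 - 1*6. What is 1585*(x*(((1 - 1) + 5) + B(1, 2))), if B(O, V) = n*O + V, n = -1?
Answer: -9510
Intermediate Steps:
B(O, V) = V - O (B(O, V) = -O + V = V - O)
x = -1 (x = 5 - 6 = -1)
1585*(x*(((1 - 1) + 5) + B(1, 2))) = 1585*(-(((1 - 1) + 5) + (2 - 1*1))) = 1585*(-((0 + 5) + (2 - 1))) = 1585*(-(5 + 1)) = 1585*(-1*6) = 1585*(-6) = -9510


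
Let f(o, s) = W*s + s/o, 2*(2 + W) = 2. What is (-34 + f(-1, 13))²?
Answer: 3600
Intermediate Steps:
W = -1 (W = -2 + (½)*2 = -2 + 1 = -1)
f(o, s) = -s + s/o
(-34 + f(-1, 13))² = (-34 + (-1*13 + 13/(-1)))² = (-34 + (-13 + 13*(-1)))² = (-34 + (-13 - 13))² = (-34 - 26)² = (-60)² = 3600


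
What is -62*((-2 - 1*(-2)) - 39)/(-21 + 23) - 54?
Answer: 1155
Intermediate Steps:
-62*((-2 - 1*(-2)) - 39)/(-21 + 23) - 54 = -62*((-2 + 2) - 39)/2 - 54 = -62*(0 - 39)/2 - 54 = -(-2418)/2 - 54 = -62*(-39/2) - 54 = 1209 - 54 = 1155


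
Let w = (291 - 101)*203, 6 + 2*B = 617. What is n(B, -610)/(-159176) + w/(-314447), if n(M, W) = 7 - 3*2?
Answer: -30244989/246563624 ≈ -0.12267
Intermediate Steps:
B = 611/2 (B = -3 + (1/2)*617 = -3 + 617/2 = 611/2 ≈ 305.50)
n(M, W) = 1 (n(M, W) = 7 - 6 = 1)
w = 38570 (w = 190*203 = 38570)
n(B, -610)/(-159176) + w/(-314447) = 1/(-159176) + 38570/(-314447) = 1*(-1/159176) + 38570*(-1/314447) = -1/159176 - 190/1549 = -30244989/246563624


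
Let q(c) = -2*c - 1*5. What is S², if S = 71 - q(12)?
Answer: 10000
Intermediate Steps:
q(c) = -5 - 2*c (q(c) = -2*c - 5 = -5 - 2*c)
S = 100 (S = 71 - (-5 - 2*12) = 71 - (-5 - 24) = 71 - 1*(-29) = 71 + 29 = 100)
S² = 100² = 10000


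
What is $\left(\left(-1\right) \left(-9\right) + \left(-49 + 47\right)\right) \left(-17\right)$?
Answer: $-119$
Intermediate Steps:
$\left(\left(-1\right) \left(-9\right) + \left(-49 + 47\right)\right) \left(-17\right) = \left(9 - 2\right) \left(-17\right) = 7 \left(-17\right) = -119$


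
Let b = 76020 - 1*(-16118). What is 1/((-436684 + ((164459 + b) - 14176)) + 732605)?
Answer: 1/538342 ≈ 1.8576e-6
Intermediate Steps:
b = 92138 (b = 76020 + 16118 = 92138)
1/((-436684 + ((164459 + b) - 14176)) + 732605) = 1/((-436684 + ((164459 + 92138) - 14176)) + 732605) = 1/((-436684 + (256597 - 14176)) + 732605) = 1/((-436684 + 242421) + 732605) = 1/(-194263 + 732605) = 1/538342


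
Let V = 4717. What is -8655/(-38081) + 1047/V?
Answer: 80696442/179628077 ≈ 0.44924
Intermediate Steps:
-8655/(-38081) + 1047/V = -8655/(-38081) + 1047/4717 = -8655*(-1/38081) + 1047*(1/4717) = 8655/38081 + 1047/4717 = 80696442/179628077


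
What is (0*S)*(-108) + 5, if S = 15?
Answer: 5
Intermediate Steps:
(0*S)*(-108) + 5 = (0*15)*(-108) + 5 = 0*(-108) + 5 = 0 + 5 = 5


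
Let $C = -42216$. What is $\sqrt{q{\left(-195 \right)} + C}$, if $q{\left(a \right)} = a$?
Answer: $i \sqrt{42411} \approx 205.94 i$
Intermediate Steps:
$\sqrt{q{\left(-195 \right)} + C} = \sqrt{-195 - 42216} = \sqrt{-42411} = i \sqrt{42411}$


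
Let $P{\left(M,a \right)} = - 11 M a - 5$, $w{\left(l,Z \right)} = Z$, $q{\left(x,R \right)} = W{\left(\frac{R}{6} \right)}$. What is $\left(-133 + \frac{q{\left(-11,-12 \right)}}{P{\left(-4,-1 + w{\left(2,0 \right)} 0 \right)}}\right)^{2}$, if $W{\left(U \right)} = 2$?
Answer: $\frac{42497361}{2401} \approx 17700.0$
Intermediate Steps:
$q{\left(x,R \right)} = 2$
$P{\left(M,a \right)} = -5 - 11 M a$ ($P{\left(M,a \right)} = - 11 M a - 5 = -5 - 11 M a$)
$\left(-133 + \frac{q{\left(-11,-12 \right)}}{P{\left(-4,-1 + w{\left(2,0 \right)} 0 \right)}}\right)^{2} = \left(-133 + \frac{2}{-5 - - 44 \left(-1 + 0 \cdot 0\right)}\right)^{2} = \left(-133 + \frac{2}{-5 - - 44 \left(-1 + 0\right)}\right)^{2} = \left(-133 + \frac{2}{-5 - \left(-44\right) \left(-1\right)}\right)^{2} = \left(-133 + \frac{2}{-5 - 44}\right)^{2} = \left(-133 + \frac{2}{-49}\right)^{2} = \left(-133 + 2 \left(- \frac{1}{49}\right)\right)^{2} = \left(-133 - \frac{2}{49}\right)^{2} = \left(- \frac{6519}{49}\right)^{2} = \frac{42497361}{2401}$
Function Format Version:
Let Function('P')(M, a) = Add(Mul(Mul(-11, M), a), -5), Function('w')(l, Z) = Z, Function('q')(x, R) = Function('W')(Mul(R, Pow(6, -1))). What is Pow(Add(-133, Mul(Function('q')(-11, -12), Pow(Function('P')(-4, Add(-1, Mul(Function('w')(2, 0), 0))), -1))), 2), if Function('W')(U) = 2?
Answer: Rational(42497361, 2401) ≈ 17700.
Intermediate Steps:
Function('q')(x, R) = 2
Function('P')(M, a) = Add(-5, Mul(-11, M, a)) (Function('P')(M, a) = Add(Mul(-11, M, a), -5) = Add(-5, Mul(-11, M, a)))
Pow(Add(-133, Mul(Function('q')(-11, -12), Pow(Function('P')(-4, Add(-1, Mul(Function('w')(2, 0), 0))), -1))), 2) = Pow(Add(-133, Mul(2, Pow(Add(-5, Mul(-11, -4, Add(-1, Mul(0, 0)))), -1))), 2) = Pow(Add(-133, Mul(2, Pow(Add(-5, Mul(-11, -4, Add(-1, 0))), -1))), 2) = Pow(Add(-133, Mul(2, Pow(Add(-5, Mul(-11, -4, -1)), -1))), 2) = Pow(Add(-133, Mul(2, Pow(Add(-5, -44), -1))), 2) = Pow(Add(-133, Mul(2, Pow(-49, -1))), 2) = Pow(Add(-133, Mul(2, Rational(-1, 49))), 2) = Pow(Add(-133, Rational(-2, 49)), 2) = Pow(Rational(-6519, 49), 2) = Rational(42497361, 2401)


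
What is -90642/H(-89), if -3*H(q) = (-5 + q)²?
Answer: 135963/4418 ≈ 30.775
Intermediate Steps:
H(q) = -(-5 + q)²/3
-90642/H(-89) = -90642*(-3/(-5 - 89)²) = -90642/((-⅓*(-94)²)) = -90642/((-⅓*8836)) = -90642/(-8836/3) = -90642*(-3/8836) = 135963/4418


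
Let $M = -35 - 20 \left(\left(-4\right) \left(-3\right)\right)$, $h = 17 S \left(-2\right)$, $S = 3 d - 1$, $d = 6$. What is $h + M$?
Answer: $-853$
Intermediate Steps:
$S = 17$ ($S = 3 \cdot 6 - 1 = 18 - 1 = 17$)
$h = -578$ ($h = 17 \cdot 17 \left(-2\right) = 289 \left(-2\right) = -578$)
$M = -275$ ($M = -35 - 240 = -275$)
$h + M = -578 - 275 = -853$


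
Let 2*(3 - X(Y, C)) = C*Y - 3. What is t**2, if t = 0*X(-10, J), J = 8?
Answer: 0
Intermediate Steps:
X(Y, C) = 9/2 - C*Y/2 (X(Y, C) = 3 - (C*Y - 3)/2 = 3 - (-3 + C*Y)/2 = 3 + (3/2 - C*Y/2) = 9/2 - C*Y/2)
t = 0 (t = 0*(9/2 - 1/2*8*(-10)) = 0*(9/2 + 40) = 0*(89/2) = 0)
t**2 = 0**2 = 0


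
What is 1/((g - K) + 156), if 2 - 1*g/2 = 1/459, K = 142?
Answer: 459/8260 ≈ 0.055569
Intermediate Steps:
g = 1834/459 (g = 4 - 2/459 = 1834/459 ≈ 3.9956)
1/((g - K) + 156) = 1/((1834/459 - 1*142) + 156) = 1/((1834/459 - 142) + 156) = 1/(-63344/459 + 156) = 1/(8260/459) = 459/8260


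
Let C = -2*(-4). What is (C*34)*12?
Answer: 3264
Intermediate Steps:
C = 8
(C*34)*12 = (8*34)*12 = 272*12 = 3264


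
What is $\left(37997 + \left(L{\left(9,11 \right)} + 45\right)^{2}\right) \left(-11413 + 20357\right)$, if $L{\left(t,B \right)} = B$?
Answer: $367893552$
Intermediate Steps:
$\left(37997 + \left(L{\left(9,11 \right)} + 45\right)^{2}\right) \left(-11413 + 20357\right) = \left(37997 + \left(11 + 45\right)^{2}\right) \left(-11413 + 20357\right) = \left(37997 + 56^{2}\right) 8944 = \left(37997 + 3136\right) 8944 = 41133 \cdot 8944 = 367893552$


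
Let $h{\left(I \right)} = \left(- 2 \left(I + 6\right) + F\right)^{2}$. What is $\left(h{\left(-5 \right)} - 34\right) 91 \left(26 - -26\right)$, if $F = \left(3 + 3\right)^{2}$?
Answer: $5309304$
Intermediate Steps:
$F = 36$ ($F = 6^{2} = 36$)
$h{\left(I \right)} = \left(24 - 2 I\right)^{2}$ ($h{\left(I \right)} = \left(- 2 \left(I + 6\right) + 36\right)^{2} = \left(- 2 \left(6 + I\right) + 36\right)^{2} = \left(\left(-12 - 2 I\right) + 36\right)^{2} = \left(24 - 2 I\right)^{2}$)
$\left(h{\left(-5 \right)} - 34\right) 91 \left(26 - -26\right) = \left(4 \left(-12 - 5\right)^{2} - 34\right) 91 \left(26 - -26\right) = \left(4 \left(-17\right)^{2} - 34\right) 91 \left(26 + 26\right) = \left(4 \cdot 289 - 34\right) 91 \cdot 52 = \left(1156 - 34\right) 91 \cdot 52 = 1122 \cdot 91 \cdot 52 = 102102 \cdot 52 = 5309304$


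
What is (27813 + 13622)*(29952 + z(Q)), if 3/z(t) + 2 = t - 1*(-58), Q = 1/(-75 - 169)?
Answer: 16956648412980/13663 ≈ 1.2411e+9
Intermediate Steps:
Q = -1/244 (Q = 1/(-244) = -1/244 ≈ -0.0040984)
z(t) = 3/(56 + t) (z(t) = 3/(-2 + (t - 1*(-58))) = 3/(-2 + (t + 58)) = 3/(-2 + (58 + t)) = 3/(56 + t))
(27813 + 13622)*(29952 + z(Q)) = (27813 + 13622)*(29952 + 3/(56 - 1/244)) = 41435*(29952 + 3/(13663/244)) = 41435*(29952 + 3*(244/13663)) = 41435*(29952 + 732/13663) = 41435*(409234908/13663) = 16956648412980/13663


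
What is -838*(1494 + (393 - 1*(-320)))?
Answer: -1849466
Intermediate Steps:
-838*(1494 + (393 - 1*(-320))) = -838*(1494 + (393 + 320)) = -838*(1494 + 713) = -838*2207 = -1849466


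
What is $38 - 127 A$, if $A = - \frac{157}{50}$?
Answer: $\frac{21839}{50} \approx 436.78$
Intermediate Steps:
$A = - \frac{157}{50}$ ($A = \left(-157\right) \frac{1}{50} = - \frac{157}{50} \approx -3.14$)
$38 - 127 A = 38 - - \frac{19939}{50} = 38 + \frac{19939}{50} = \frac{21839}{50}$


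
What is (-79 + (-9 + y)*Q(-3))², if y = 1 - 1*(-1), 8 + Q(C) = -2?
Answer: 81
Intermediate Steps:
Q(C) = -10 (Q(C) = -8 - 2 = -10)
y = 2 (y = 1 + 1 = 2)
(-79 + (-9 + y)*Q(-3))² = (-79 + (-9 + 2)*(-10))² = (-79 - 7*(-10))² = (-79 + 70)² = (-9)² = 81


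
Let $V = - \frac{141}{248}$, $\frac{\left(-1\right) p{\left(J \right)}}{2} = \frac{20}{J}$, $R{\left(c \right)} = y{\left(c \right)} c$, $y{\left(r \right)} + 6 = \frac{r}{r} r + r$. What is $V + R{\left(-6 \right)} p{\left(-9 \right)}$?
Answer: $\frac{118899}{248} \approx 479.43$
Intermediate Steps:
$y{\left(r \right)} = -6 + 2 r$ ($y{\left(r \right)} = -6 + \left(\frac{r}{r} r + r\right) = -6 + \left(1 r + r\right) = -6 + \left(r + r\right) = -6 + 2 r$)
$R{\left(c \right)} = c \left(-6 + 2 c\right)$ ($R{\left(c \right)} = \left(-6 + 2 c\right) c = c \left(-6 + 2 c\right)$)
$p{\left(J \right)} = - \frac{40}{J}$ ($p{\left(J \right)} = - 2 \frac{20}{J} = - \frac{40}{J}$)
$V = - \frac{141}{248}$ ($V = \left(-141\right) \frac{1}{248} = - \frac{141}{248} \approx -0.56855$)
$V + R{\left(-6 \right)} p{\left(-9 \right)} = - \frac{141}{248} + 2 \left(-6\right) \left(-3 - 6\right) \left(- \frac{40}{-9}\right) = - \frac{141}{248} + 2 \left(-6\right) \left(-9\right) \left(\left(-40\right) \left(- \frac{1}{9}\right)\right) = - \frac{141}{248} + 108 \cdot \frac{40}{9} = - \frac{141}{248} + 480 = \frac{118899}{248}$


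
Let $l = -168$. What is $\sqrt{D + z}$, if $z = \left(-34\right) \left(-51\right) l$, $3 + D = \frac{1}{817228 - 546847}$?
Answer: $\frac{i \sqrt{21296840935406334}}{270381} \approx 539.74 i$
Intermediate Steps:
$D = - \frac{811142}{270381}$ ($D = -3 + \frac{1}{817228 - 546847} = -3 + \frac{1}{270381} = - \frac{811142}{270381} \approx -3.0$)
$z = -291312$ ($z = \left(-34\right) \left(-51\right) \left(-168\right) = 1734 \left(-168\right) = -291312$)
$\sqrt{D + z} = \sqrt{- \frac{811142}{270381} - 291312} = \sqrt{- \frac{78766041014}{270381}} = \frac{i \sqrt{21296840935406334}}{270381}$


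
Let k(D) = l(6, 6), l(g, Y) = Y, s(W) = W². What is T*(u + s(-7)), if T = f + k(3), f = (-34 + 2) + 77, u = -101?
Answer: -2652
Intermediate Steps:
k(D) = 6
f = 45 (f = -32 + 77 = 45)
T = 51 (T = 45 + 6 = 51)
T*(u + s(-7)) = 51*(-101 + (-7)²) = 51*(-101 + 49) = 51*(-52) = -2652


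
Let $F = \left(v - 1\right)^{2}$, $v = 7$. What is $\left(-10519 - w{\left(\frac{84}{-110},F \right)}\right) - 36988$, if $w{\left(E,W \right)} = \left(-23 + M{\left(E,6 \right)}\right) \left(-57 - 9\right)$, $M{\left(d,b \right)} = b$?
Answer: $-48629$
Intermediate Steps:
$F = 36$ ($F = \left(7 - 1\right)^{2} = 6^{2} = 36$)
$w{\left(E,W \right)} = 1122$ ($w{\left(E,W \right)} = \left(-23 + 6\right) \left(-57 - 9\right) = \left(-17\right) \left(-66\right) = 1122$)
$\left(-10519 - w{\left(\frac{84}{-110},F \right)}\right) - 36988 = \left(-10519 - 1122\right) - 36988 = -11641 - 36988 = -48629$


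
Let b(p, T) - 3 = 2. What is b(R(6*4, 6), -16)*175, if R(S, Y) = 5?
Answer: 875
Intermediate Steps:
b(p, T) = 5 (b(p, T) = 3 + 2 = 5)
b(R(6*4, 6), -16)*175 = 5*175 = 875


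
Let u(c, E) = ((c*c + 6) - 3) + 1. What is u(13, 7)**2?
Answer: 29929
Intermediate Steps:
u(c, E) = 4 + c**2 (u(c, E) = ((c**2 + 6) - 3) + 1 = ((6 + c**2) - 3) + 1 = (3 + c**2) + 1 = 4 + c**2)
u(13, 7)**2 = (4 + 13**2)**2 = (4 + 169)**2 = 173**2 = 29929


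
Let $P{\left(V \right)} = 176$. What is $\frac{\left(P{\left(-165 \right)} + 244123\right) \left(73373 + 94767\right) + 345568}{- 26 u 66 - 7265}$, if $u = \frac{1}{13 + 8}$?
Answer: $- \frac{287537455996}{51427} \approx -5.5912 \cdot 10^{6}$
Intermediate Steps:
$u = \frac{1}{21} \approx 0.047619$
$\frac{\left(P{\left(-165 \right)} + 244123\right) \left(73373 + 94767\right) + 345568}{- 26 u 66 - 7265} = \frac{\left(176 + 244123\right) \left(73373 + 94767\right) + 345568}{\left(-26\right) \frac{1}{21} \cdot 66 - 7265} = \frac{244299 \cdot 168140 + 345568}{\left(- \frac{26}{21}\right) 66 - 7265} = \frac{41076433860 + 345568}{- \frac{572}{7} - 7265} = \frac{41076779428}{- \frac{51427}{7}} = 41076779428 \left(- \frac{7}{51427}\right) = - \frac{287537455996}{51427}$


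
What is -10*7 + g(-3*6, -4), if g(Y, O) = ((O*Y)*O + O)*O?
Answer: 1098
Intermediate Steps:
g(Y, O) = O*(O + Y*O²) (g(Y, O) = (Y*O² + O)*O = (O + Y*O²)*O = O*(O + Y*O²))
-10*7 + g(-3*6, -4) = -10*7 + (-4)²*(1 - (-12)*6) = -70 + 16*(1 - 4*(-18)) = -70 + 16*(1 + 72) = -70 + 16*73 = -70 + 1168 = 1098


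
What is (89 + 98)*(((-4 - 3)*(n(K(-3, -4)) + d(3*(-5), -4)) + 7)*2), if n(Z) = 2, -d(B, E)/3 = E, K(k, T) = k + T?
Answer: -34034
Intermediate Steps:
K(k, T) = T + k
d(B, E) = -3*E
(89 + 98)*(((-4 - 3)*(n(K(-3, -4)) + d(3*(-5), -4)) + 7)*2) = (89 + 98)*(((-4 - 3)*(2 - 3*(-4)) + 7)*2) = 187*((-7*(2 + 12) + 7)*2) = 187*((-7*14 + 7)*2) = 187*((-98 + 7)*2) = 187*(-91*2) = 187*(-182) = -34034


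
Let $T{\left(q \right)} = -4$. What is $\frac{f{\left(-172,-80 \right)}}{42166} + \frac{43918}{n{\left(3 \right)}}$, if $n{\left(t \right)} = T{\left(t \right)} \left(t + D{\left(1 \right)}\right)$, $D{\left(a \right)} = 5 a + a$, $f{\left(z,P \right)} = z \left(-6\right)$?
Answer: $- \frac{462952309}{379494} \approx -1219.9$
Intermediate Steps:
$f{\left(z,P \right)} = - 6 z$
$D{\left(a \right)} = 6 a$
$n{\left(t \right)} = -24 - 4 t$ ($n{\left(t \right)} = - 4 \left(t + 6 \cdot 1\right) = - 4 \left(t + 6\right) = - 4 \left(6 + t\right) = -24 - 4 t$)
$\frac{f{\left(-172,-80 \right)}}{42166} + \frac{43918}{n{\left(3 \right)}} = \frac{\left(-6\right) \left(-172\right)}{42166} + \frac{43918}{-24 - 12} = 1032 \cdot \frac{1}{42166} + \frac{43918}{-24 - 12} = \frac{516}{21083} + \frac{43918}{-36} = \frac{516}{21083} + 43918 \left(- \frac{1}{36}\right) = \frac{516}{21083} - \frac{21959}{18} = - \frac{462952309}{379494}$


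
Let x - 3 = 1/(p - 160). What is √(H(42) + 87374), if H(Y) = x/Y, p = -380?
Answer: √138715075730/1260 ≈ 295.59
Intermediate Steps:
x = 1619/540 (x = 3 + 1/(-380 - 160) = 3 + 1/(-540) = 3 - 1/540 = 1619/540 ≈ 2.9981)
H(Y) = 1619/(540*Y)
√(H(42) + 87374) = √((1619/540)/42 + 87374) = √((1619/540)*(1/42) + 87374) = √(1619/22680 + 87374) = √(1981643939/22680) = √138715075730/1260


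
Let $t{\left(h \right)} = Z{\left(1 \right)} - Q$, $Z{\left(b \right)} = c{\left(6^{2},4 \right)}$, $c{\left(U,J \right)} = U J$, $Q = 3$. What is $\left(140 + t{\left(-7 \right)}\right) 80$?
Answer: $22480$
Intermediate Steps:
$c{\left(U,J \right)} = J U$
$Z{\left(b \right)} = 144$ ($Z{\left(b \right)} = 4 \cdot 6^{2} = 4 \cdot 36 = 144$)
$t{\left(h \right)} = 141$ ($t{\left(h \right)} = 144 - 3 = 141$)
$\left(140 + t{\left(-7 \right)}\right) 80 = \left(140 + 141\right) 80 = 281 \cdot 80 = 22480$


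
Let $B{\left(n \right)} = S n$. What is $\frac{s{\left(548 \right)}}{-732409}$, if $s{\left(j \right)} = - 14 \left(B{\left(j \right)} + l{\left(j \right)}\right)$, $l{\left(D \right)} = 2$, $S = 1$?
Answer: $\frac{7700}{732409} \approx 0.010513$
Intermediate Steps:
$B{\left(n \right)} = n$ ($B{\left(n \right)} = 1 n = n$)
$s{\left(j \right)} = -28 - 14 j$ ($s{\left(j \right)} = - 14 \left(j + 2\right) = - 14 \left(2 + j\right) = -28 - 14 j$)
$\frac{s{\left(548 \right)}}{-732409} = \frac{-28 - 7672}{-732409} = \left(-28 - 7672\right) \left(- \frac{1}{732409}\right) = \left(-7700\right) \left(- \frac{1}{732409}\right) = \frac{7700}{732409}$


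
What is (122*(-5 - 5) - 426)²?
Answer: 2709316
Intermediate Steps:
(122*(-5 - 5) - 426)² = (122*(-10) - 426)² = (-1220 - 426)² = (-1646)² = 2709316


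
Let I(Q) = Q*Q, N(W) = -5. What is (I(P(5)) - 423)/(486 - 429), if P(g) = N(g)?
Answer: -398/57 ≈ -6.9825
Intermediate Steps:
P(g) = -5
I(Q) = Q**2
(I(P(5)) - 423)/(486 - 429) = ((-5)**2 - 423)/(486 - 429) = (25 - 423)/57 = -398*1/57 = -398/57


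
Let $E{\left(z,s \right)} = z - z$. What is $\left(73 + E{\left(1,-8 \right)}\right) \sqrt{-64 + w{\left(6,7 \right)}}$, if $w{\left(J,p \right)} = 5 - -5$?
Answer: $219 i \sqrt{6} \approx 536.44 i$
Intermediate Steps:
$w{\left(J,p \right)} = 10$ ($w{\left(J,p \right)} = 5 + 5 = 10$)
$E{\left(z,s \right)} = 0$
$\left(73 + E{\left(1,-8 \right)}\right) \sqrt{-64 + w{\left(6,7 \right)}} = \left(73 + 0\right) \sqrt{-64 + 10} = 73 \sqrt{-54} = 73 \cdot 3 i \sqrt{6} = 219 i \sqrt{6}$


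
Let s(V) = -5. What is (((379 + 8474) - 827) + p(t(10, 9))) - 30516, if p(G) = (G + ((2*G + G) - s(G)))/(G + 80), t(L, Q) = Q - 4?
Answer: -382325/17 ≈ -22490.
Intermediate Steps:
t(L, Q) = -4 + Q
p(G) = (5 + 4*G)/(80 + G) (p(G) = (G + ((2*G + G) - 1*(-5)))/(G + 80) = (G + (3*G + 5))/(80 + G) = (G + (5 + 3*G))/(80 + G) = (5 + 4*G)/(80 + G))
(((379 + 8474) - 827) + p(t(10, 9))) - 30516 = (((379 + 8474) - 827) + (5 + 4*(-4 + 9))/(80 + (-4 + 9))) - 30516 = ((8853 - 827) + (5 + 4*5)/(80 + 5)) - 30516 = (8026 + (5 + 20)/85) - 30516 = (8026 + (1/85)*25) - 30516 = (8026 + 5/17) - 30516 = 136447/17 - 30516 = -382325/17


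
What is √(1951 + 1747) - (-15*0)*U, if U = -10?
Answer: 43*√2 ≈ 60.811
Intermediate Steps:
√(1951 + 1747) - (-15*0)*U = √(1951 + 1747) - (-15*0)*(-10) = √3698 - 0*(-10) = 43*√2 - 1*0 = 43*√2 + 0 = 43*√2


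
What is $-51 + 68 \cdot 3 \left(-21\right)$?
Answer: $-4335$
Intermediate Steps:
$-51 + 68 \cdot 3 \left(-21\right) = -51 + 68 \left(-63\right) = -51 - 4284 = -4335$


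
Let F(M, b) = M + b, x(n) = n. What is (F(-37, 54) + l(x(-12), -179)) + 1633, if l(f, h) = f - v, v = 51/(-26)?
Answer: 42639/26 ≈ 1640.0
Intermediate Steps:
v = -51/26 (v = 51*(-1/26) = -51/26 ≈ -1.9615)
l(f, h) = 51/26 + f (l(f, h) = f - 1*(-51/26) = f + 51/26 = 51/26 + f)
(F(-37, 54) + l(x(-12), -179)) + 1633 = ((-37 + 54) + (51/26 - 12)) + 1633 = (17 - 261/26) + 1633 = 181/26 + 1633 = 42639/26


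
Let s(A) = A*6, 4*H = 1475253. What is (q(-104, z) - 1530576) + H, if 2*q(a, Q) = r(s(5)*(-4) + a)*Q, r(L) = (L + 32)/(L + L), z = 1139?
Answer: -32522523/28 ≈ -1.1615e+6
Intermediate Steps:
H = 1475253/4 (H = (¼)*1475253 = 1475253/4 ≈ 3.6881e+5)
s(A) = 6*A
r(L) = (32 + L)/(2*L) (r(L) = (32 + L)/((2*L)) = (32 + L)*(1/(2*L)) = (32 + L)/(2*L))
q(a, Q) = Q*(-88 + a)/(4*(-120 + a)) (q(a, Q) = (((32 + ((6*5)*(-4) + a))/(2*((6*5)*(-4) + a)))*Q)/2 = (((32 + (30*(-4) + a))/(2*(30*(-4) + a)))*Q)/2 = (((32 + (-120 + a))/(2*(-120 + a)))*Q)/2 = (((-88 + a)/(2*(-120 + a)))*Q)/2 = (Q*(-88 + a)/(2*(-120 + a)))/2 = Q*(-88 + a)/(4*(-120 + a)))
(q(-104, z) - 1530576) + H = ((¼)*1139*(-88 - 104)/(-120 - 104) - 1530576) + 1475253/4 = ((¼)*1139*(-192)/(-224) - 1530576) + 1475253/4 = ((¼)*1139*(-1/224)*(-192) - 1530576) + 1475253/4 = (3417/14 - 1530576) + 1475253/4 = -21424647/14 + 1475253/4 = -32522523/28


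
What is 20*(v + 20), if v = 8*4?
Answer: 1040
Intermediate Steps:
v = 32
20*(v + 20) = 20*(32 + 20) = 20*52 = 1040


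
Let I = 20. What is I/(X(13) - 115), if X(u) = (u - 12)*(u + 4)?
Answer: -10/49 ≈ -0.20408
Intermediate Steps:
X(u) = (-12 + u)*(4 + u)
I/(X(13) - 115) = 20/((-48 + 13² - 8*13) - 115) = 20/((-48 + 169 - 104) - 115) = 20/(17 - 115) = 20/(-98) = -1/98*20 = -10/49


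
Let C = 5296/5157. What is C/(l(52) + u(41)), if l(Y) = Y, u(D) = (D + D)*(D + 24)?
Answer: 2648/13877487 ≈ 0.00019081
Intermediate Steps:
u(D) = 2*D*(24 + D) (u(D) = (2*D)*(24 + D) = 2*D*(24 + D))
C = 5296/5157 (C = 5296*(1/5157) = 5296/5157 ≈ 1.0270)
C/(l(52) + u(41)) = 5296/(5157*(52 + 2*41*(24 + 41))) = 5296/(5157*(52 + 2*41*65)) = 5296/(5157*(52 + 5330)) = (5296/5157)/5382 = (5296/5157)*(1/5382) = 2648/13877487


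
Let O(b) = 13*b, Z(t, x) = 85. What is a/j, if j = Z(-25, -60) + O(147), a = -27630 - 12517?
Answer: -40147/1996 ≈ -20.114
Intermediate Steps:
a = -40147
j = 1996 (j = 85 + 13*147 = 85 + 1911 = 1996)
a/j = -40147/1996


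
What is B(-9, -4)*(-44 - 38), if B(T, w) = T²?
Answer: -6642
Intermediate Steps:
B(-9, -4)*(-44 - 38) = (-9)²*(-44 - 38) = 81*(-82) = -6642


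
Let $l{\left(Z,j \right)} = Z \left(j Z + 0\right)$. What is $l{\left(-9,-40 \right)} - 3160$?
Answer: $-6400$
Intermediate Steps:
$l{\left(Z,j \right)} = j Z^{2}$ ($l{\left(Z,j \right)} = Z \left(Z j + 0\right) = Z Z j = j Z^{2}$)
$l{\left(-9,-40 \right)} - 3160 = - 40 \left(-9\right)^{2} - 3160 = \left(-40\right) 81 - 3160 = -3240 - 3160 = -6400$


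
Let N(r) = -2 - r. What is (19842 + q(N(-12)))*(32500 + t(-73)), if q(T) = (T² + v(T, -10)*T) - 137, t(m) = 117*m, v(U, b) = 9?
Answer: 476664305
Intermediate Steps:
q(T) = -137 + T² + 9*T (q(T) = (T² + 9*T) - 137 = -137 + T² + 9*T)
(19842 + q(N(-12)))*(32500 + t(-73)) = (19842 + (-137 + (-2 - 1*(-12))² + 9*(-2 - 1*(-12))))*(32500 + 117*(-73)) = (19842 + (-137 + (-2 + 12)² + 9*(-2 + 12)))*(32500 - 8541) = (19842 + (-137 + 10² + 9*10))*23959 = (19842 + (-137 + 100 + 90))*23959 = (19842 + 53)*23959 = 19895*23959 = 476664305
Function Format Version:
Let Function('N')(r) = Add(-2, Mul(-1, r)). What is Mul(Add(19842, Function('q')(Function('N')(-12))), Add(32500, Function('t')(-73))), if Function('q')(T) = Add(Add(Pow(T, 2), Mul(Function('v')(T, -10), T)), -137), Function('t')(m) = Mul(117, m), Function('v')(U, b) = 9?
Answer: 476664305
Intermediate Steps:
Function('q')(T) = Add(-137, Pow(T, 2), Mul(9, T)) (Function('q')(T) = Add(Add(Pow(T, 2), Mul(9, T)), -137) = Add(-137, Pow(T, 2), Mul(9, T)))
Mul(Add(19842, Function('q')(Function('N')(-12))), Add(32500, Function('t')(-73))) = Mul(Add(19842, Add(-137, Pow(Add(-2, Mul(-1, -12)), 2), Mul(9, Add(-2, Mul(-1, -12))))), Add(32500, Mul(117, -73))) = Mul(Add(19842, Add(-137, Pow(Add(-2, 12), 2), Mul(9, Add(-2, 12)))), Add(32500, -8541)) = Mul(Add(19842, Add(-137, Pow(10, 2), Mul(9, 10))), 23959) = Mul(Add(19842, Add(-137, 100, 90)), 23959) = Mul(Add(19842, 53), 23959) = Mul(19895, 23959) = 476664305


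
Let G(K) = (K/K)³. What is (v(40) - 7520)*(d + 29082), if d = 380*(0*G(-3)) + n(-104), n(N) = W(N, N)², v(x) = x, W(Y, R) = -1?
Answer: -217540840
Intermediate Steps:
G(K) = 1 (G(K) = 1³ = 1)
n(N) = 1 (n(N) = (-1)² = 1)
d = 1 (d = 380*(0*1) + 1 = 380*0 + 1 = 0 + 1 = 1)
(v(40) - 7520)*(d + 29082) = (40 - 7520)*(1 + 29082) = -7480*29083 = -217540840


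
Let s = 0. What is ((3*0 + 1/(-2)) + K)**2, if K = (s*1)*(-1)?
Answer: 1/4 ≈ 0.25000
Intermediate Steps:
K = 0 (K = (0*1)*(-1) = 0*(-1) = 0)
((3*0 + 1/(-2)) + K)**2 = ((3*0 + 1/(-2)) + 0)**2 = ((0 - 1/2) + 0)**2 = (-1/2 + 0)**2 = (-1/2)**2 = 1/4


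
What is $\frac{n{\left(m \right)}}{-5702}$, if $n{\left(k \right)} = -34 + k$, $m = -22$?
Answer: $\frac{28}{2851} \approx 0.0098211$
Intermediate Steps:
$\frac{n{\left(m \right)}}{-5702} = \frac{-34 - 22}{-5702} = \left(-56\right) \left(- \frac{1}{5702}\right) = \frac{28}{2851}$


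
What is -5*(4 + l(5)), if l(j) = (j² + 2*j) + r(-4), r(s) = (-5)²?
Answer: -320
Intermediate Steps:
r(s) = 25
l(j) = 25 + j² + 2*j (l(j) = (j² + 2*j) + 25 = 25 + j² + 2*j)
-5*(4 + l(5)) = -5*(4 + (25 + 5² + 2*5)) = -5*(4 + (25 + 25 + 10)) = -5*(4 + 60) = -5*64 = -320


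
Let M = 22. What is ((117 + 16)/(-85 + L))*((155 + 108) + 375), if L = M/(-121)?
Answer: -933394/937 ≈ -996.15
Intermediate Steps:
L = -2/11 (L = 22/(-121) = 22*(-1/121) = -2/11 ≈ -0.18182)
((117 + 16)/(-85 + L))*((155 + 108) + 375) = ((117 + 16)/(-85 - 2/11))*((155 + 108) + 375) = (133/(-937/11))*(263 + 375) = (133*(-11/937))*638 = -1463/937*638 = -933394/937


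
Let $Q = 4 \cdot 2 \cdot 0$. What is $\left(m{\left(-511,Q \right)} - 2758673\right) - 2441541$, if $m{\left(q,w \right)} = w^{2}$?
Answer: $-5200214$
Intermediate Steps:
$Q = 0$ ($Q = 8 \cdot 0 = 0$)
$\left(m{\left(-511,Q \right)} - 2758673\right) - 2441541 = \left(0^{2} - 2758673\right) - 2441541 = \left(0 - 2758673\right) - 2441541 = -2758673 - 2441541 = -5200214$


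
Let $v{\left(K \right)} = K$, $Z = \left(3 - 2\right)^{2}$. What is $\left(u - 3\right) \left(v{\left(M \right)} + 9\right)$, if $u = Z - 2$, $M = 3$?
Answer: $-48$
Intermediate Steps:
$Z = 1$ ($Z = 1^{2} = 1$)
$u = -1$ ($u = 1 - 2 = -1$)
$\left(u - 3\right) \left(v{\left(M \right)} + 9\right) = \left(-1 - 3\right) \left(3 + 9\right) = \left(-1 - 3\right) 12 = \left(-4\right) 12 = -48$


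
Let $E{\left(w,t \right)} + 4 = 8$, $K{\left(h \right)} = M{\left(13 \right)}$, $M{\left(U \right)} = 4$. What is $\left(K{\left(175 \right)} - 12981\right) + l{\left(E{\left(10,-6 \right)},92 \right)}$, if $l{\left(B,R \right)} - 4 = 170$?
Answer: $-12803$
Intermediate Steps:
$K{\left(h \right)} = 4$
$E{\left(w,t \right)} = 4$ ($E{\left(w,t \right)} = -4 + 8 = 4$)
$l{\left(B,R \right)} = 174$ ($l{\left(B,R \right)} = 4 + 170 = 174$)
$\left(K{\left(175 \right)} - 12981\right) + l{\left(E{\left(10,-6 \right)},92 \right)} = \left(4 - 12981\right) + 174 = -12977 + 174 = -12803$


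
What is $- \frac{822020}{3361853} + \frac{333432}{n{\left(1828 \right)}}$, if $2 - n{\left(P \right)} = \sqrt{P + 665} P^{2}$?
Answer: $- \frac{5720703471316532989768}{23396224088552184716803} - \frac{835643277216 \sqrt{277}}{6959323946809151} \approx -0.24651$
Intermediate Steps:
$n{\left(P \right)} = 2 - P^{2} \sqrt{665 + P}$ ($n{\left(P \right)} = 2 - \sqrt{P + 665} P^{2} = 2 - \sqrt{665 + P} P^{2} = 2 - P^{2} \sqrt{665 + P}$)
$- \frac{822020}{3361853} + \frac{333432}{n{\left(1828 \right)}} = - \frac{822020}{3361853} + \frac{333432}{2 - 1828^{2} \sqrt{665 + 1828}} = \left(-822020\right) \frac{1}{3361853} + \frac{333432}{2 - 3341584 \sqrt{2493}} = - \frac{822020}{3361853} + \frac{333432}{2 - 3341584 \cdot 3 \sqrt{277}} = - \frac{822020}{3361853} + \frac{333432}{2 - 10024752 \sqrt{277}}$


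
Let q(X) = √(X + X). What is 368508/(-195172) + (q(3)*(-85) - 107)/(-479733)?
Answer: -44191141240/23407612269 + 85*√6/479733 ≈ -1.8875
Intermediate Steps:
q(X) = √2*√X (q(X) = √(2*X) = √2*√X)
368508/(-195172) + (q(3)*(-85) - 107)/(-479733) = 368508/(-195172) + ((√2*√3)*(-85) - 107)/(-479733) = 368508*(-1/195172) + (√6*(-85) - 107)*(-1/479733) = -92127/48793 + (-85*√6 - 107)*(-1/479733) = -92127/48793 + (-107 - 85*√6)*(-1/479733) = -92127/48793 + (107/479733 + 85*√6/479733) = -44191141240/23407612269 + 85*√6/479733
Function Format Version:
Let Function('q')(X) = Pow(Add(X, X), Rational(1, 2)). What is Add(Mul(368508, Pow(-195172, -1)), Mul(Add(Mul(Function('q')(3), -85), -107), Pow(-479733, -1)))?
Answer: Add(Rational(-44191141240, 23407612269), Mul(Rational(85, 479733), Pow(6, Rational(1, 2)))) ≈ -1.8875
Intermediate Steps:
Function('q')(X) = Mul(Pow(2, Rational(1, 2)), Pow(X, Rational(1, 2))) (Function('q')(X) = Pow(Mul(2, X), Rational(1, 2)) = Mul(Pow(2, Rational(1, 2)), Pow(X, Rational(1, 2))))
Add(Mul(368508, Pow(-195172, -1)), Mul(Add(Mul(Function('q')(3), -85), -107), Pow(-479733, -1))) = Add(Mul(368508, Pow(-195172, -1)), Mul(Add(Mul(Mul(Pow(2, Rational(1, 2)), Pow(3, Rational(1, 2))), -85), -107), Pow(-479733, -1))) = Add(Mul(368508, Rational(-1, 195172)), Mul(Add(Mul(Pow(6, Rational(1, 2)), -85), -107), Rational(-1, 479733))) = Add(Rational(-92127, 48793), Mul(Add(Mul(-85, Pow(6, Rational(1, 2))), -107), Rational(-1, 479733))) = Add(Rational(-92127, 48793), Mul(Add(-107, Mul(-85, Pow(6, Rational(1, 2)))), Rational(-1, 479733))) = Add(Rational(-92127, 48793), Add(Rational(107, 479733), Mul(Rational(85, 479733), Pow(6, Rational(1, 2))))) = Add(Rational(-44191141240, 23407612269), Mul(Rational(85, 479733), Pow(6, Rational(1, 2))))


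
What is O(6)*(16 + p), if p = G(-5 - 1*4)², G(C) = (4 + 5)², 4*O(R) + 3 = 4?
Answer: 6577/4 ≈ 1644.3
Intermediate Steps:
O(R) = ¼ (O(R) = -¾ + (¼)*4 = -¾ + 1 = ¼)
G(C) = 81 (G(C) = 9² = 81)
p = 6561 (p = 81² = 6561)
O(6)*(16 + p) = (16 + 6561)/4 = (¼)*6577 = 6577/4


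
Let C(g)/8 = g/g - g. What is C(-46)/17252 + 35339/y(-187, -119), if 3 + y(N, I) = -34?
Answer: -152413629/159581 ≈ -955.09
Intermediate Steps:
y(N, I) = -37 (y(N, I) = -3 - 34 = -37)
C(g) = 8 - 8*g (C(g) = 8*(g/g - g) = 8*(1 - g) = 8 - 8*g)
C(-46)/17252 + 35339/y(-187, -119) = (8 - 8*(-46))/17252 + 35339/(-37) = (8 + 368)*(1/17252) + 35339*(-1/37) = 376*(1/17252) - 35339/37 = 94/4313 - 35339/37 = -152413629/159581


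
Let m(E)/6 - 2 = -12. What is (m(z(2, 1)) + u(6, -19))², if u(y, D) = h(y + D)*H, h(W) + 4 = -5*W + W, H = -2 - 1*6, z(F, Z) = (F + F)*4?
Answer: 197136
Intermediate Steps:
z(F, Z) = 8*F (z(F, Z) = (2*F)*4 = 8*F)
m(E) = -60 (m(E) = 12 + 6*(-12) = 12 - 72 = -60)
H = -8 (H = -2 - 6 = -8)
h(W) = -4 - 4*W (h(W) = -4 + (-5*W + W) = -4 - 4*W)
u(y, D) = 32 + 32*D + 32*y (u(y, D) = (-4 - 4*(y + D))*(-8) = (-4 - 4*(D + y))*(-8) = (-4 + (-4*D - 4*y))*(-8) = (-4 - 4*D - 4*y)*(-8) = 32 + 32*D + 32*y)
(m(z(2, 1)) + u(6, -19))² = (-60 + (32 + 32*(-19) + 32*6))² = (-60 + (32 - 608 + 192))² = (-60 - 384)² = (-444)² = 197136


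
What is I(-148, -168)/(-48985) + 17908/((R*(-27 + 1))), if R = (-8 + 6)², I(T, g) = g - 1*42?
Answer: -43860077/254722 ≈ -172.19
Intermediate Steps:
I(T, g) = -42 + g (I(T, g) = g - 42 = -42 + g)
R = 4 (R = (-2)² = 4)
I(-148, -168)/(-48985) + 17908/((R*(-27 + 1))) = (-42 - 168)/(-48985) + 17908/((4*(-27 + 1))) = -210*(-1/48985) + 17908/((4*(-26))) = 42/9797 + 17908/(-104) = 42/9797 + 17908*(-1/104) = 42/9797 - 4477/26 = -43860077/254722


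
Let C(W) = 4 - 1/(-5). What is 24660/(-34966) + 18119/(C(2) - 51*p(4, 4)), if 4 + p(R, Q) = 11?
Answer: -1605622505/30840012 ≈ -52.063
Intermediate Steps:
C(W) = 21/5 (C(W) = 4 - 1*(-1/5) = 4 + 1/5 = 21/5)
p(R, Q) = 7 (p(R, Q) = -4 + 11 = 7)
24660/(-34966) + 18119/(C(2) - 51*p(4, 4)) = 24660/(-34966) + 18119/(21/5 - 51*7) = 24660*(-1/34966) + 18119/(21/5 - 357) = -12330/17483 + 18119/(-1764/5) = -12330/17483 + 18119*(-5/1764) = -12330/17483 - 90595/1764 = -1605622505/30840012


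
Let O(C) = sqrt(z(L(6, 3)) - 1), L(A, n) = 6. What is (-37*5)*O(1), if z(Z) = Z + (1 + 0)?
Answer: -185*sqrt(6) ≈ -453.16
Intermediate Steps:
z(Z) = 1 + Z (z(Z) = Z + 1 = 1 + Z)
O(C) = sqrt(6) (O(C) = sqrt((1 + 6) - 1) = sqrt(7 - 1) = sqrt(6))
(-37*5)*O(1) = (-37*5)*sqrt(6) = -185*sqrt(6)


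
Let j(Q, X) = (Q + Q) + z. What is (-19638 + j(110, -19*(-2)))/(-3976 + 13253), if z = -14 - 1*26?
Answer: -19458/9277 ≈ -2.0974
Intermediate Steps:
z = -40 (z = -14 - 26 = -40)
j(Q, X) = -40 + 2*Q (j(Q, X) = (Q + Q) - 40 = 2*Q - 40 = -40 + 2*Q)
(-19638 + j(110, -19*(-2)))/(-3976 + 13253) = (-19638 + (-40 + 2*110))/(-3976 + 13253) = (-19638 + (-40 + 220))/9277 = (-19638 + 180)*(1/9277) = -19458*1/9277 = -19458/9277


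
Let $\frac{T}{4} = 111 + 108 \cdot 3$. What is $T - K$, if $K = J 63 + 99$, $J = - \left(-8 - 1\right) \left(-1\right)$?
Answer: $2208$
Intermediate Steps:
$J = -9$ ($J = - \left(-9\right) \left(-1\right) = \left(-1\right) 9 = -9$)
$T = 1740$ ($T = 4 \left(111 + 108 \cdot 3\right) = 4 \left(111 + 324\right) = 4 \cdot 435 = 1740$)
$K = -468$ ($K = \left(-9\right) 63 + 99 = -567 + 99 = -468$)
$T - K = 1740 - -468 = 1740 + 468 = 2208$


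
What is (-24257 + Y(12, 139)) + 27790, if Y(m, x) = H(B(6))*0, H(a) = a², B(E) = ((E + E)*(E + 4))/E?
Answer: 3533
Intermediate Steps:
B(E) = 8 + 2*E (B(E) = ((2*E)*(4 + E))/E = (2*E*(4 + E))/E = 8 + 2*E)
Y(m, x) = 0 (Y(m, x) = (8 + 2*6)²*0 = (8 + 12)²*0 = 20²*0 = 400*0 = 0)
(-24257 + Y(12, 139)) + 27790 = (-24257 + 0) + 27790 = -24257 + 27790 = 3533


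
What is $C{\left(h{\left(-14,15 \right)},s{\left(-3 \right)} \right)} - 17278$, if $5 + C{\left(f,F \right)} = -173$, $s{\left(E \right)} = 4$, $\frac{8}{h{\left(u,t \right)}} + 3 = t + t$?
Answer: $-17456$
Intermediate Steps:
$h{\left(u,t \right)} = \frac{8}{-3 + 2 t}$ ($h{\left(u,t \right)} = \frac{8}{-3 + \left(t + t\right)} = \frac{8}{-3 + 2 t}$)
$C{\left(f,F \right)} = -178$ ($C{\left(f,F \right)} = -5 - 173 = -178$)
$C{\left(h{\left(-14,15 \right)},s{\left(-3 \right)} \right)} - 17278 = -178 - 17278 = -17456$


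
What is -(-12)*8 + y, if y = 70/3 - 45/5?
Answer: 331/3 ≈ 110.33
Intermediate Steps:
y = 43/3 (y = 70*(1/3) - 45*1/5 = 70/3 - 9 = 43/3 ≈ 14.333)
-(-12)*8 + y = -(-12)*8 + 43/3 = -6*(-16) + 43/3 = 96 + 43/3 = 331/3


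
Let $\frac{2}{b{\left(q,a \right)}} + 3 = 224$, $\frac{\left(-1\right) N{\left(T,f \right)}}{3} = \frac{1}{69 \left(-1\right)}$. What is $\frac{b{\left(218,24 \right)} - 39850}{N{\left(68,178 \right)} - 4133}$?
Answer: $\frac{33759584}{3501303} \approx 9.642$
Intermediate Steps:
$N{\left(T,f \right)} = \frac{1}{23}$ ($N{\left(T,f \right)} = - \frac{3}{69 \left(-1\right)} = - \frac{3}{-69} = \left(-3\right) \left(- \frac{1}{69}\right) = \frac{1}{23}$)
$b{\left(q,a \right)} = \frac{2}{221}$ ($b{\left(q,a \right)} = \frac{2}{-3 + 224} = \frac{2}{221}$)
$\frac{b{\left(218,24 \right)} - 39850}{N{\left(68,178 \right)} - 4133} = \frac{\frac{2}{221} - 39850}{\frac{1}{23} - 4133} = - \frac{8806848}{221 \left(- \frac{95058}{23}\right)} = \left(- \frac{8806848}{221}\right) \left(- \frac{23}{95058}\right) = \frac{33759584}{3501303}$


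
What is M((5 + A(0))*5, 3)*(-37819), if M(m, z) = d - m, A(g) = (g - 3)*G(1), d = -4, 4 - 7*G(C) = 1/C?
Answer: 5975402/7 ≈ 8.5363e+5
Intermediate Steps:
G(C) = 4/7 - 1/(7*C)
A(g) = -9/7 + 3*g/7 (A(g) = (g - 3)*((1/7)*(-1 + 4*1)/1) = (-3 + g)*((1/7)*1*(-1 + 4)) = (-3 + g)*((1/7)*1*3) = (-3 + g)*(3/7) = -9/7 + 3*g/7)
M(m, z) = -4 - m
M((5 + A(0))*5, 3)*(-37819) = (-4 - (5 + (-9/7 + (3/7)*0))*5)*(-37819) = (-4 - (5 + (-9/7 + 0))*5)*(-37819) = (-4 - (5 - 9/7)*5)*(-37819) = (-4 - 26*5/7)*(-37819) = (-4 - 1*130/7)*(-37819) = (-4 - 130/7)*(-37819) = -158/7*(-37819) = 5975402/7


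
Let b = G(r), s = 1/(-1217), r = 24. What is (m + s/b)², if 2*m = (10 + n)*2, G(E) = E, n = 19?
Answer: 717461514961/853107264 ≈ 841.00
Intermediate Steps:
m = 29 (m = ((10 + 19)*2)/2 = (29*2)/2 = (½)*58 = 29)
s = -1/1217 ≈ -0.00082169
b = 24
(m + s/b)² = (29 - 1/1217/24)² = (29 - 1/1217*1/24)² = (29 - 1/29208)² = (847031/29208)² = 717461514961/853107264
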